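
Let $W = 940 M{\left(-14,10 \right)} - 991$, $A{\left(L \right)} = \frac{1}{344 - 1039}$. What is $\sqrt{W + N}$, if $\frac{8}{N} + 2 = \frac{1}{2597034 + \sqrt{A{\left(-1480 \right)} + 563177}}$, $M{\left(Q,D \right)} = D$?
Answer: $\frac{\sqrt{2954863640888570647644775251790768665 + 149999513397662392 \sqrt{272028569730}}}{18749939174707799} \approx 91.679$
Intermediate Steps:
$A{\left(L \right)} = - \frac{1}{695}$ ($A{\left(L \right)} = \frac{1}{-695} = - \frac{1}{695}$)
$W = 8409$ ($W = 940 \cdot 10 - 991 = 9400 - 991 = 8409$)
$N = \frac{8}{-2 + \frac{1}{2597034 + \frac{\sqrt{272028569730}}{695}}}$ ($N = \frac{8}{-2 + \frac{1}{2597034 + \sqrt{- \frac{1}{695} + 563177}}} = \frac{8}{-2 + \frac{1}{2597034 + \sqrt{\frac{391408014}{695}}}} = \frac{8}{-2 + \frac{1}{2597034 + \frac{\sqrt{272028569730}}{695}}} \approx -4.0$)
$\sqrt{W + N} = \sqrt{8409 - \left(\frac{74999771138337456}{18749939174707799} - \frac{8 \sqrt{272028569730}}{18749939174707799}\right)} = \sqrt{\frac{157593238748979544335}{18749939174707799} + \frac{8 \sqrt{272028569730}}{18749939174707799}}$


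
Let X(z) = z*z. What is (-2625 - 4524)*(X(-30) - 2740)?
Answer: 13154160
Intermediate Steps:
X(z) = z²
(-2625 - 4524)*(X(-30) - 2740) = (-2625 - 4524)*((-30)² - 2740) = -7149*(900 - 2740) = -7149*(-1840) = 13154160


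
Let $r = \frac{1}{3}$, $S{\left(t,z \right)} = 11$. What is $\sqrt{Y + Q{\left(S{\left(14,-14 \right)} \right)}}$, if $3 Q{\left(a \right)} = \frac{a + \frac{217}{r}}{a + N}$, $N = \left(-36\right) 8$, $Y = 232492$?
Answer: $\frac{\sqrt{160549357890}}{831} \approx 482.17$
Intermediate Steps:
$N = -288$
$r = \frac{1}{3} \approx 0.33333$
$Q{\left(a \right)} = \frac{651 + a}{3 \left(-288 + a\right)}$ ($Q{\left(a \right)} = \frac{\left(a + 217 \frac{1}{\frac{1}{3}}\right) \frac{1}{a - 288}}{3} = \frac{\left(a + 217 \cdot 3\right) \frac{1}{-288 + a}}{3} = \frac{\left(a + 651\right) \frac{1}{-288 + a}}{3} = \frac{\left(651 + a\right) \frac{1}{-288 + a}}{3} = \frac{\frac{1}{-288 + a} \left(651 + a\right)}{3} = \frac{651 + a}{3 \left(-288 + a\right)}$)
$\sqrt{Y + Q{\left(S{\left(14,-14 \right)} \right)}} = \sqrt{232492 + \frac{651 + 11}{3 \left(-288 + 11\right)}} = \sqrt{232492 + \frac{1}{3} \frac{1}{-277} \cdot 662} = \sqrt{232492 + \frac{1}{3} \left(- \frac{1}{277}\right) 662} = \sqrt{232492 - \frac{662}{831}} = \sqrt{\frac{193200190}{831}} = \frac{\sqrt{160549357890}}{831}$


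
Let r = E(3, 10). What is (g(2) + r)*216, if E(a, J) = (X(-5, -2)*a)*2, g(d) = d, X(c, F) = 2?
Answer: 3024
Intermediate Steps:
E(a, J) = 4*a (E(a, J) = (2*a)*2 = 4*a)
r = 12 (r = 4*3 = 12)
(g(2) + r)*216 = (2 + 12)*216 = 14*216 = 3024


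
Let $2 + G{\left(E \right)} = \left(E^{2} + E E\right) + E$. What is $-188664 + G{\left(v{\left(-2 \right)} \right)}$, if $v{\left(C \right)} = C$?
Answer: $-188660$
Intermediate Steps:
$G{\left(E \right)} = -2 + E + 2 E^{2}$ ($G{\left(E \right)} = -2 + \left(\left(E^{2} + E E\right) + E\right) = -2 + \left(\left(E^{2} + E^{2}\right) + E\right) = -2 + \left(2 E^{2} + E\right) = -2 + \left(E + 2 E^{2}\right) = -2 + E + 2 E^{2}$)
$-188664 + G{\left(v{\left(-2 \right)} \right)} = -188664 - \left(4 - 8\right) = -188664 - -4 = -188664 + 4 = -188660$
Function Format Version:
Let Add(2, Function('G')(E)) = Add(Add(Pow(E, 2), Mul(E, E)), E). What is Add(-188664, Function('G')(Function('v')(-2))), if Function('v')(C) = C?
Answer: -188660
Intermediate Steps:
Function('G')(E) = Add(-2, E, Mul(2, Pow(E, 2))) (Function('G')(E) = Add(-2, Add(Add(Pow(E, 2), Mul(E, E)), E)) = Add(-2, Add(Add(Pow(E, 2), Pow(E, 2)), E)) = Add(-2, Add(Mul(2, Pow(E, 2)), E)) = Add(-2, Add(E, Mul(2, Pow(E, 2)))) = Add(-2, E, Mul(2, Pow(E, 2))))
Add(-188664, Function('G')(Function('v')(-2))) = Add(-188664, Add(-2, -2, Mul(2, Pow(-2, 2)))) = Add(-188664, Add(-2, -2, Mul(2, 4))) = Add(-188664, Add(-2, -2, 8)) = Add(-188664, 4) = -188660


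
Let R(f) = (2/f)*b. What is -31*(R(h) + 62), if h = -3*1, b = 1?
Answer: -5704/3 ≈ -1901.3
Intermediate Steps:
h = -3
R(f) = 2/f (R(f) = (2/f)*1 = 2/f)
-31*(R(h) + 62) = -31*(2/(-3) + 62) = -31*(2*(-⅓) + 62) = -31*(-⅔ + 62) = -31*184/3 = -5704/3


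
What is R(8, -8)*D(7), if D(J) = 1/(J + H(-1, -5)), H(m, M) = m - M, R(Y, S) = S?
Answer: -8/11 ≈ -0.72727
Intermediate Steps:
D(J) = 1/(4 + J) (D(J) = 1/(J + (-1 - 1*(-5))) = 1/(J + (-1 + 5)) = 1/(J + 4) = 1/(4 + J))
R(8, -8)*D(7) = -8/(4 + 7) = -8/11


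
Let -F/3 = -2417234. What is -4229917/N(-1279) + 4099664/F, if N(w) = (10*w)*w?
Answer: 18194943502753/59313157256910 ≈ 0.30676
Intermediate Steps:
F = 7251702 (F = -3*(-2417234) = 7251702)
N(w) = 10*w²
-4229917/N(-1279) + 4099664/F = -4229917/(10*(-1279)²) + 4099664/7251702 = -4229917/(10*1635841) + 4099664*(1/7251702) = -4229917/16358410 + 2049832/3625851 = 18194943502753/59313157256910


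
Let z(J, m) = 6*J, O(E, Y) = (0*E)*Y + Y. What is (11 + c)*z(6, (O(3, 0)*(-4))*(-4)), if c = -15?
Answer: -144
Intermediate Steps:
O(E, Y) = Y (O(E, Y) = 0*Y + Y = 0 + Y = Y)
(11 + c)*z(6, (O(3, 0)*(-4))*(-4)) = (11 - 15)*(6*6) = -4*36 = -144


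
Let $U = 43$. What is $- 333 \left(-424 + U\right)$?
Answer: $126873$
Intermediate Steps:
$- 333 \left(-424 + U\right) = - 333 \left(-424 + 43\right) = \left(-333\right) \left(-381\right) = 126873$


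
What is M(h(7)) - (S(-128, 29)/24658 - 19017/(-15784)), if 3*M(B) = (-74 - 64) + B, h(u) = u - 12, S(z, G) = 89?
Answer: -28533422791/583802808 ≈ -48.875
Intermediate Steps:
h(u) = -12 + u
M(B) = -46 + B/3 (M(B) = ((-74 - 64) + B)/3 = (-138 + B)/3 = -46 + B/3)
M(h(7)) - (S(-128, 29)/24658 - 19017/(-15784)) = (-46 + (-12 + 7)/3) - (89/24658 - 19017/(-15784)) = (-46 + (⅓)*(-5)) - (89*(1/24658) - 19017*(-1/15784)) = (-46 - 5/3) - (89/24658 + 19017/15784) = -143/3 - 1*235162981/194600936 = -143/3 - 235162981/194600936 = -28533422791/583802808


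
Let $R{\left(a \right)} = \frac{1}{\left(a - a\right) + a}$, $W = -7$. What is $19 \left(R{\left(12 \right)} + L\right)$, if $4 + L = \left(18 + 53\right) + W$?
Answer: $\frac{13699}{12} \approx 1141.6$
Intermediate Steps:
$R{\left(a \right)} = \frac{1}{a}$ ($R{\left(a \right)} = \frac{1}{0 + a} = \frac{1}{a}$)
$L = 60$ ($L = -4 + \left(\left(18 + 53\right) - 7\right) = -4 + \left(71 - 7\right) = -4 + 64 = 60$)
$19 \left(R{\left(12 \right)} + L\right) = 19 \left(\frac{1}{12} + 60\right) = 19 \cdot \frac{721}{12} = \frac{13699}{12}$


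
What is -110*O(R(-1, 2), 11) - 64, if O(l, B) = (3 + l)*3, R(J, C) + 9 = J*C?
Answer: 2576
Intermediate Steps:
R(J, C) = -9 + C*J (R(J, C) = -9 + J*C = -9 + C*J)
O(l, B) = 9 + 3*l
-110*O(R(-1, 2), 11) - 64 = -110*(9 + 3*(-9 + 2*(-1))) - 64 = -110*(9 + 3*(-9 - 2)) - 64 = -110*(9 + 3*(-11)) - 64 = -110*(9 - 33) - 64 = -110*(-24) - 64 = 2640 - 64 = 2576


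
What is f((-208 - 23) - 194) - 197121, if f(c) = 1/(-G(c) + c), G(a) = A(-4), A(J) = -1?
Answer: -83579305/424 ≈ -1.9712e+5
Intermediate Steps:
G(a) = -1
f(c) = 1/(1 + c) (f(c) = 1/(-1*(-1) + c) = 1/(1 + c))
f((-208 - 23) - 194) - 197121 = 1/(1 + ((-208 - 23) - 194)) - 197121 = 1/(1 + (-231 - 194)) - 197121 = 1/(1 - 425) - 197121 = 1/(-424) - 197121 = -1/424 - 197121 = -83579305/424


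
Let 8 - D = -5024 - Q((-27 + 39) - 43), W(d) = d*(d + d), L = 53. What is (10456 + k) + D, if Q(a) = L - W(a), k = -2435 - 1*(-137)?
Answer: 11321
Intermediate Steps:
k = -2298 (k = -2435 + 137 = -2298)
W(d) = 2*d² (W(d) = d*(2*d) = 2*d²)
Q(a) = 53 - 2*a²
D = 3163 (D = 8 - (-5024 - (53 - 2*((-27 + 39) - 43)²)) = 8 - (-5024 - (53 - 2*(12 - 43)²)) = 8 - (-5024 - (53 - 2*(-31)²)) = 8 - (-5024 - (53 - 2*961)) = 8 - (-5024 - (53 - 1922)) = 8 - (-5024 - 1*(-1869)) = 8 - (-5024 + 1869) = 8 - 1*(-3155) = 8 + 3155 = 3163)
(10456 + k) + D = (10456 - 2298) + 3163 = 8158 + 3163 = 11321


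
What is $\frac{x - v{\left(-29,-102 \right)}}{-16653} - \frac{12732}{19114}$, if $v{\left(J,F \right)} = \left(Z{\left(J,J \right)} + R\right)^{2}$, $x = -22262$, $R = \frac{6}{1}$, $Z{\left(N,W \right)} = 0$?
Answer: $\frac{107088988}{159152721} \approx 0.67287$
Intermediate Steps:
$R = 6$ ($R = 6 \cdot 1 = 6$)
$v{\left(J,F \right)} = 36$ ($v{\left(J,F \right)} = \left(0 + 6\right)^{2} = 6^{2} = 36$)
$\frac{x - v{\left(-29,-102 \right)}}{-16653} - \frac{12732}{19114} = \frac{-22262 - 36}{-16653} - \frac{12732}{19114} = \left(-22262 - 36\right) \left(- \frac{1}{16653}\right) - \frac{6366}{9557} = \left(-22298\right) \left(- \frac{1}{16653}\right) - \frac{6366}{9557} = \frac{22298}{16653} - \frac{6366}{9557} = \frac{107088988}{159152721}$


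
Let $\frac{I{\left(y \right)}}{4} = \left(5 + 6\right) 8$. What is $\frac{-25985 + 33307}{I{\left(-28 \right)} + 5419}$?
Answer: $\frac{7322}{5771} \approx 1.2688$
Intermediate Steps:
$I{\left(y \right)} = 352$ ($I{\left(y \right)} = 4 \left(5 + 6\right) 8 = 4 \cdot 11 \cdot 8 = 4 \cdot 88 = 352$)
$\frac{-25985 + 33307}{I{\left(-28 \right)} + 5419} = \frac{-25985 + 33307}{352 + 5419} = \frac{7322}{5771}$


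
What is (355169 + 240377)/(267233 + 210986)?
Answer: 85078/68317 ≈ 1.2453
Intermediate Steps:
(355169 + 240377)/(267233 + 210986) = 595546/478219 = 595546*(1/478219) = 85078/68317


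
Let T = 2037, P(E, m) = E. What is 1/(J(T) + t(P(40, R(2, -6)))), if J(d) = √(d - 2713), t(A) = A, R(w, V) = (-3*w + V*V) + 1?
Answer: 10/569 - 13*I/1138 ≈ 0.017575 - 0.011424*I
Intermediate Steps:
R(w, V) = 1 + V² - 3*w (R(w, V) = (-3*w + V²) + 1 = (V² - 3*w) + 1 = 1 + V² - 3*w)
J(d) = √(-2713 + d)
1/(J(T) + t(P(40, R(2, -6)))) = 1/(√(-2713 + 2037) + 40) = 1/(√(-676) + 40) = 1/(26*I + 40) = 1/(40 + 26*I) = (40 - 26*I)/2276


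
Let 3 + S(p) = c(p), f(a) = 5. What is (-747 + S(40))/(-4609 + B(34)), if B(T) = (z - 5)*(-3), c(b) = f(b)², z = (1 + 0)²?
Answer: 725/4597 ≈ 0.15771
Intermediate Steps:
z = 1 (z = 1² = 1)
c(b) = 25 (c(b) = 5² = 25)
S(p) = 22 (S(p) = -3 + 25 = 22)
B(T) = 12 (B(T) = (1 - 5)*(-3) = -4*(-3) = 12)
(-747 + S(40))/(-4609 + B(34)) = (-747 + 22)/(-4609 + 12) = -725/(-4597) = -725*(-1/4597) = 725/4597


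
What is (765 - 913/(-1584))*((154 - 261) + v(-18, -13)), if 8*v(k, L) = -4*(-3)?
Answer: -23261273/288 ≈ -80768.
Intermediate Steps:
v(k, L) = 3/2 (v(k, L) = (-4*(-3))/8 = (⅛)*12 = 3/2)
(765 - 913/(-1584))*((154 - 261) + v(-18, -13)) = (765 - 913/(-1584))*((154 - 261) + 3/2) = (765 - 913*(-1/1584))*(-107 + 3/2) = (765 + 83/144)*(-211/2) = (110243/144)*(-211/2) = -23261273/288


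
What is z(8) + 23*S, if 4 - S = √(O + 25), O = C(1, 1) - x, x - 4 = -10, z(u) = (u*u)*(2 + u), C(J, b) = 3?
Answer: 732 - 23*√34 ≈ 597.89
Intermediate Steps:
z(u) = u²*(2 + u)
x = -6 (x = 4 - 10 = -6)
O = 9 (O = 3 - 1*(-6) = 3 + 6 = 9)
S = 4 - √34 (S = 4 - √(9 + 25) = 4 - √34 ≈ -1.8310)
z(8) + 23*S = 8²*(2 + 8) + 23*(4 - √34) = 64*10 + (92 - 23*√34) = 640 + (92 - 23*√34) = 732 - 23*√34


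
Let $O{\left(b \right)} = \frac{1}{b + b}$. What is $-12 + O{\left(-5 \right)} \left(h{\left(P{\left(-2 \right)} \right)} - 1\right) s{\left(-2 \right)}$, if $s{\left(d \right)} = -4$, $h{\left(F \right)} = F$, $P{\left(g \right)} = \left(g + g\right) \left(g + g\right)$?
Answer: $-6$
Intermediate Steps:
$P{\left(g \right)} = 4 g^{2}$ ($P{\left(g \right)} = 2 g 2 g = 4 g^{2}$)
$O{\left(b \right)} = \frac{1}{2 b}$
$-12 + O{\left(-5 \right)} \left(h{\left(P{\left(-2 \right)} \right)} - 1\right) s{\left(-2 \right)} = -12 + \frac{1}{2 \left(-5\right)} \left(4 \left(-2\right)^{2} - 1\right) \left(-4\right) = -12 + \frac{1}{2} \left(- \frac{1}{5}\right) \left(4 \cdot 4 - 1\right) \left(-4\right) = -12 + - \frac{16 - 1}{10} \left(-4\right) = -12 + \left(- \frac{1}{10}\right) 15 \left(-4\right) = -12 - -6 = -12 + 6 = -6$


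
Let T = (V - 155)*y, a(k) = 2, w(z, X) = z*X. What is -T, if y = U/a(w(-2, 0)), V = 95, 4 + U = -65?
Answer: -2070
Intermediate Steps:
U = -69 (U = -4 - 65 = -69)
w(z, X) = X*z
y = -69/2 ≈ -34.500
T = 2070 (T = (95 - 155)*(-69/2) = -60*(-69/2) = 2070)
-T = -1*2070 = -2070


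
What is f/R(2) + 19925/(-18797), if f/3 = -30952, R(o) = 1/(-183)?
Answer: 319410784531/18797 ≈ 1.6993e+7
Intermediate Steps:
R(o) = -1/183
f = -92856 (f = 3*(-30952) = -92856)
f/R(2) + 19925/(-18797) = -92856/(-1/183) + 19925/(-18797) = -92856*(-183) + 19925*(-1/18797) = 16992648 - 19925/18797 = 319410784531/18797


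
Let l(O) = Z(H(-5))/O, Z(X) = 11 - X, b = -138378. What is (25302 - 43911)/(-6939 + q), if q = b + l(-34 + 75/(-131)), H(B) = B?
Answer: 84280161/658142789 ≈ 0.12806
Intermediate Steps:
l(O) = 16/O (l(O) = (11 - 1*(-5))/O = (11 + 5)/O = 16/O)
q = -626716058/4529 (q = -138378 + 16/(-34 + 75/(-131)) = -138378 + 16/(-34 + 75*(-1/131)) = -138378 + 16/(-34 - 75/131) = -138378 + 16/(-4529/131) = -138378 + 16*(-131/4529) = -138378 - 2096/4529 = -626716058/4529 ≈ -1.3838e+5)
(25302 - 43911)/(-6939 + q) = (25302 - 43911)/(-6939 - 626716058/4529) = -18609/(-658142789/4529) = -18609*(-4529/658142789) = 84280161/658142789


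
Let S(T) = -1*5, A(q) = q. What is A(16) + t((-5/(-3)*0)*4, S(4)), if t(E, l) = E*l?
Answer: 16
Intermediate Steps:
S(T) = -5
A(16) + t((-5/(-3)*0)*4, S(4)) = 16 + ((-5/(-3)*0)*4)*(-5) = 16 + ((-5*(-1/3)*0)*4)*(-5) = 16 + (((5/3)*0)*4)*(-5) = 16 + (0*4)*(-5) = 16 + 0*(-5) = 16 + 0 = 16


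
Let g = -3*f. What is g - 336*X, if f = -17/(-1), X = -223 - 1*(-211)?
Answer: 3981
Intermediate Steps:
X = -12 (X = -223 + 211 = -12)
f = 17 (f = -17*(-1) = 17)
g = -51 (g = -3*17 = -51)
g - 336*X = -51 - 336*(-12) = -51 + 4032 = 3981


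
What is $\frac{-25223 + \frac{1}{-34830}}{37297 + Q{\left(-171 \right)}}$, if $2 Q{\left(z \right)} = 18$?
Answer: $- \frac{878517091}{1299367980} \approx -0.67611$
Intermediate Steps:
$Q{\left(z \right)} = 9$ ($Q{\left(z \right)} = \frac{1}{2} \cdot 18 = 9$)
$\frac{-25223 + \frac{1}{-34830}}{37297 + Q{\left(-171 \right)}} = \frac{-25223 + \frac{1}{-34830}}{37297 + 9} = \frac{-25223 - \frac{1}{34830}}{37306} = \left(- \frac{878517091}{34830}\right) \frac{1}{37306} = - \frac{878517091}{1299367980}$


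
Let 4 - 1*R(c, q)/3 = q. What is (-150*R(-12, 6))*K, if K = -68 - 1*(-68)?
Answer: 0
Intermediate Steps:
R(c, q) = 12 - 3*q
K = 0 (K = -68 + 68 = 0)
(-150*R(-12, 6))*K = -150*(12 - 3*6)*0 = -150*(12 - 18)*0 = -150*(-6)*0 = 900*0 = 0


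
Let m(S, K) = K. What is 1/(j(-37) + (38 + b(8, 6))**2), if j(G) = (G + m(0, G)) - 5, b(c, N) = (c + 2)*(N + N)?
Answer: 1/24885 ≈ 4.0185e-5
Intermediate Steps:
b(c, N) = 2*N*(2 + c) (b(c, N) = (2 + c)*(2*N) = 2*N*(2 + c))
j(G) = -5 + 2*G (j(G) = (G + G) - 5 = 2*G - 5 = -5 + 2*G)
1/(j(-37) + (38 + b(8, 6))**2) = 1/((-5 + 2*(-37)) + (38 + 2*6*(2 + 8))**2) = 1/((-5 - 74) + (38 + 2*6*10)**2) = 1/(-79 + (38 + 120)**2) = 1/(-79 + 158**2) = 1/(-79 + 24964) = 1/24885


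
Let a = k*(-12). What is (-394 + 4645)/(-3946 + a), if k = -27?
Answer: -4251/3622 ≈ -1.1737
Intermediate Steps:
a = 324 (a = -27*(-12) = 324)
(-394 + 4645)/(-3946 + a) = (-394 + 4645)/(-3946 + 324) = 4251/(-3622) = 4251*(-1/3622) = -4251/3622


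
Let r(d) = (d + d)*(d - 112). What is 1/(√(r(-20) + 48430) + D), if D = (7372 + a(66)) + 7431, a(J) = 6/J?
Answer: 895587/13254206323 - 121*√53710/26508412646 ≈ 6.6512e-5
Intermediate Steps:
r(d) = 2*d*(-112 + d) (r(d) = (2*d)*(-112 + d) = 2*d*(-112 + d))
D = 162834/11 (D = (7372 + 6/66) + 7431 = (7372 + 6*(1/66)) + 7431 = (7372 + 1/11) + 7431 = 81093/11 + 7431 = 162834/11 ≈ 14803.)
1/(√(r(-20) + 48430) + D) = 1/(√(2*(-20)*(-112 - 20) + 48430) + 162834/11) = 1/(√(2*(-20)*(-132) + 48430) + 162834/11) = 1/(√(5280 + 48430) + 162834/11) = 1/(√53710 + 162834/11) = 1/(162834/11 + √53710)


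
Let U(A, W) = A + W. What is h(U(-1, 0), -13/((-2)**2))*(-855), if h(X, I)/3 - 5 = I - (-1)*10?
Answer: -120555/4 ≈ -30139.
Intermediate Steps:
h(X, I) = 45 + 3*I (h(X, I) = 15 + 3*(I - (-1)*10) = 15 + 3*(I - 1*(-10)) = 15 + 3*(I + 10) = 15 + 3*(10 + I) = 15 + (30 + 3*I) = 45 + 3*I)
h(U(-1, 0), -13/((-2)**2))*(-855) = (45 + 3*(-13/((-2)**2)))*(-855) = (45 + 3*(-13/4))*(-855) = (45 - 39/4)*(-855) = (141/4)*(-855) = -120555/4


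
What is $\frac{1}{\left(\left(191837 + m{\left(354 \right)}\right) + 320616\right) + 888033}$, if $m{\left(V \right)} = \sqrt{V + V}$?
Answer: $\frac{700243}{980680517744} - \frac{\sqrt{177}}{980680517744} \approx 7.1402 \cdot 10^{-7}$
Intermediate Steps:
$m{\left(V \right)} = \sqrt{2} \sqrt{V}$ ($m{\left(V \right)} = \sqrt{2 V} = \sqrt{2} \sqrt{V}$)
$\frac{1}{\left(\left(191837 + m{\left(354 \right)}\right) + 320616\right) + 888033} = \frac{1}{\left(\left(191837 + \sqrt{2} \sqrt{354}\right) + 320616\right) + 888033} = \frac{1}{\left(\left(191837 + 2 \sqrt{177}\right) + 320616\right) + 888033} = \frac{1}{\left(512453 + 2 \sqrt{177}\right) + 888033} = \frac{1}{1400486 + 2 \sqrt{177}}$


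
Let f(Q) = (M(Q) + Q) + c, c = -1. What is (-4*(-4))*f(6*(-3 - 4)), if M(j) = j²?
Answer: 27536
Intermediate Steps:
f(Q) = -1 + Q + Q² (f(Q) = (Q² + Q) - 1 = (Q + Q²) - 1 = -1 + Q + Q²)
(-4*(-4))*f(6*(-3 - 4)) = (-4*(-4))*(-1 + 6*(-3 - 4) + (6*(-3 - 4))²) = 16*(-1 + 6*(-7) + (6*(-7))²) = 16*(-1 - 42 + (-42)²) = 16*(-1 - 42 + 1764) = 16*1721 = 27536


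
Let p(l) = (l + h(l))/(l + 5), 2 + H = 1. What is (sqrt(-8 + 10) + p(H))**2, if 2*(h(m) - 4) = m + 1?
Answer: 41/16 + 3*sqrt(2)/2 ≈ 4.6838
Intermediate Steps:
H = -1 (H = -2 + 1 = -1)
h(m) = 9/2 + m/2 (h(m) = 4 + (m + 1)/2 = 4 + (1 + m)/2 = 4 + (1/2 + m/2) = 9/2 + m/2)
p(l) = (9/2 + 3*l/2)/(5 + l) (p(l) = (l + (9/2 + l/2))/(l + 5) = (9/2 + 3*l/2)/(5 + l))
(sqrt(-8 + 10) + p(H))**2 = (sqrt(-8 + 10) + 3*(3 - 1)/(2*(5 - 1)))**2 = (sqrt(2) + (3/2)*2/4)**2 = (sqrt(2) + (3/2)*(1/4)*2)**2 = (sqrt(2) + 3/4)**2 = (3/4 + sqrt(2))**2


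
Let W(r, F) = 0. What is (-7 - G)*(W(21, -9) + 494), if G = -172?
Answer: 81510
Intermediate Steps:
(-7 - G)*(W(21, -9) + 494) = (-7 - 1*(-172))*(0 + 494) = (-7 + 172)*494 = 165*494 = 81510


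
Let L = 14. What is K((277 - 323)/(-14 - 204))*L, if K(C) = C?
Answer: 322/109 ≈ 2.9541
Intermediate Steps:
K((277 - 323)/(-14 - 204))*L = ((277 - 323)/(-14 - 204))*14 = -46/(-218)*14 = -46*(-1/218)*14 = (23/109)*14 = 322/109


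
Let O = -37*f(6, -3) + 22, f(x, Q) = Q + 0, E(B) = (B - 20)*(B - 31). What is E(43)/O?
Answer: 276/133 ≈ 2.0752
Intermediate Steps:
E(B) = (-31 + B)*(-20 + B) (E(B) = (-20 + B)*(-31 + B) = (-31 + B)*(-20 + B))
f(x, Q) = Q
O = 133 (O = -37*(-3) + 22 = 111 + 22 = 133)
E(43)/O = (620 + 43² - 51*43)/133 = (620 + 1849 - 2193)*(1/133) = 276*(1/133) = 276/133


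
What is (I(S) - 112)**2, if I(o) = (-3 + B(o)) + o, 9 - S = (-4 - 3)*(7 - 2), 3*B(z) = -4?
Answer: 47089/9 ≈ 5232.1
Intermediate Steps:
B(z) = -4/3 (B(z) = (1/3)*(-4) = -4/3)
S = 44 (S = 9 - (-4 - 3)*(7 - 2) = 9 - (-7)*5 = 9 - 1*(-35) = 9 + 35 = 44)
I(o) = -13/3 + o (I(o) = (-3 - 4/3) + o = -13/3 + o)
(I(S) - 112)**2 = ((-13/3 + 44) - 112)**2 = (119/3 - 112)**2 = (-217/3)**2 = 47089/9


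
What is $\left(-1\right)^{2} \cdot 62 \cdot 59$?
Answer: $3658$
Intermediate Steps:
$\left(-1\right)^{2} \cdot 62 \cdot 59 = 1 \cdot 62 \cdot 59 = 62 \cdot 59 = 3658$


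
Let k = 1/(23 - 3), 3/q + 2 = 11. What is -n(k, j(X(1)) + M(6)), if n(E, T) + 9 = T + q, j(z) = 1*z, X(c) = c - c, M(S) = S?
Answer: 8/3 ≈ 2.6667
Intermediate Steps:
q = ⅓ (q = 3/(-2 + 11) = 3/9 = 3*(⅑) = ⅓ ≈ 0.33333)
X(c) = 0
j(z) = z
k = 1/20 ≈ 0.050000
n(E, T) = -26/3 + T (n(E, T) = -9 + (T + ⅓) = -9 + (⅓ + T) = -26/3 + T)
-n(k, j(X(1)) + M(6)) = -(-26/3 + (0 + 6)) = -(-26/3 + 6) = -1*(-8/3) = 8/3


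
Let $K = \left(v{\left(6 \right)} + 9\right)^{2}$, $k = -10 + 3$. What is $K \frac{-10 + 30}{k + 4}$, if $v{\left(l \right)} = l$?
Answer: $-1500$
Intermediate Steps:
$k = -7$
$K = 225$ ($K = \left(6 + 9\right)^{2} = 15^{2} = 225$)
$K \frac{-10 + 30}{k + 4} = 225 \frac{-10 + 30}{-7 + 4} = 225 \frac{20}{-3} = 225 \cdot 20 \left(- \frac{1}{3}\right) = 225 \left(- \frac{20}{3}\right) = -1500$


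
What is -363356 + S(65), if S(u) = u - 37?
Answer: -363328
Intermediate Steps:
S(u) = -37 + u
-363356 + S(65) = -363356 + (-37 + 65) = -363356 + 28 = -363328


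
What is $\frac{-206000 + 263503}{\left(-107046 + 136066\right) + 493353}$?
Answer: $\frac{57503}{522373} \approx 0.11008$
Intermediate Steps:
$\frac{-206000 + 263503}{\left(-107046 + 136066\right) + 493353} = \frac{57503}{29020 + 493353} = \frac{57503}{522373}$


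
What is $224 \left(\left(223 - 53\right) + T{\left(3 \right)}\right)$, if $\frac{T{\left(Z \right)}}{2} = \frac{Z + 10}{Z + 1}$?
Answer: $39536$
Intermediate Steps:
$T{\left(Z \right)} = \frac{2 \left(10 + Z\right)}{1 + Z}$ ($T{\left(Z \right)} = 2 \frac{Z + 10}{Z + 1} = 2 \frac{10 + Z}{1 + Z} = \frac{2 \left(10 + Z\right)}{1 + Z}$)
$224 \left(\left(223 - 53\right) + T{\left(3 \right)}\right) = 224 \left(\left(223 - 53\right) + \frac{2 \left(10 + 3\right)}{1 + 3}\right) = 224 \left(\left(223 - 53\right) + 2 \cdot \frac{1}{4} \cdot 13\right) = 224 \left(170 + 2 \cdot \frac{1}{4} \cdot 13\right) = 224 \left(170 + \frac{13}{2}\right) = 224 \cdot \frac{353}{2} = 39536$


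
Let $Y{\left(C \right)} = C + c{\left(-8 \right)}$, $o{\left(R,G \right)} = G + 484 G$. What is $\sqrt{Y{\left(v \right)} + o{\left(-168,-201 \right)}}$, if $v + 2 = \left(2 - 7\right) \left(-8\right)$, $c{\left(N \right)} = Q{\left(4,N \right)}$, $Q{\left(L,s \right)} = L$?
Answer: $9 i \sqrt{1203} \approx 312.16 i$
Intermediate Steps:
$c{\left(N \right)} = 4$
$o{\left(R,G \right)} = 485 G$
$v = 38$ ($v = -2 + \left(2 - 7\right) \left(-8\right) = -2 - -40 = -2 + 40 = 38$)
$Y{\left(C \right)} = 4 + C$ ($Y{\left(C \right)} = C + 4 = 4 + C$)
$\sqrt{Y{\left(v \right)} + o{\left(-168,-201 \right)}} = \sqrt{\left(4 + 38\right) + 485 \left(-201\right)} = \sqrt{42 - 97485} = \sqrt{-97443} = 9 i \sqrt{1203}$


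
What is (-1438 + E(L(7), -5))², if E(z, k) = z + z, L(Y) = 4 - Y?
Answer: 2085136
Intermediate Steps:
E(z, k) = 2*z
(-1438 + E(L(7), -5))² = (-1438 + 2*(4 - 1*7))² = (-1438 + 2*(4 - 7))² = (-1438 + 2*(-3))² = (-1438 - 6)² = (-1444)² = 2085136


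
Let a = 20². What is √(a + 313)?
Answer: √713 ≈ 26.702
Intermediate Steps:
a = 400
√(a + 313) = √(400 + 313) = √713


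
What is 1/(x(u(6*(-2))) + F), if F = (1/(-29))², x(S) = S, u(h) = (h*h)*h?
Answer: -841/1453247 ≈ -0.00057870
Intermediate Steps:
u(h) = h³ (u(h) = h²*h = h³)
F = 1/841 (F = (-1/29)² = 1/841 ≈ 0.0011891)
1/(x(u(6*(-2))) + F) = 1/((6*(-2))³ + 1/841) = 1/((-12)³ + 1/841) = 1/(-1728 + 1/841) = 1/(-1453247/841) = -841/1453247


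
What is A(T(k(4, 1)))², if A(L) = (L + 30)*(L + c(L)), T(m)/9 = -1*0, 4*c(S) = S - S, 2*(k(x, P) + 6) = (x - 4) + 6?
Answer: 0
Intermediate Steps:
k(x, P) = -5 + x/2 (k(x, P) = -6 + ((x - 4) + 6)/2 = -6 + ((-4 + x) + 6)/2 = -6 + (2 + x)/2 = -6 + (1 + x/2) = -5 + x/2)
c(S) = 0 (c(S) = (S - S)/4 = (¼)*0 = 0)
T(m) = 0 (T(m) = 9*(-1*0) = 9*0 = 0)
A(L) = L*(30 + L) (A(L) = (L + 30)*(L + 0) = (30 + L)*L = L*(30 + L))
A(T(k(4, 1)))² = (0*(30 + 0))² = (0*30)² = 0² = 0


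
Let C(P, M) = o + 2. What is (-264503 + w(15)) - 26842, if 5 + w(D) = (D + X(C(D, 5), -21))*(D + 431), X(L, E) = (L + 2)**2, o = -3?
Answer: -284214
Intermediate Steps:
C(P, M) = -1 (C(P, M) = -3 + 2 = -1)
X(L, E) = (2 + L)**2
w(D) = -5 + (1 + D)*(431 + D) (w(D) = -5 + (D + (2 - 1)**2)*(D + 431) = -5 + (D + 1**2)*(431 + D) = -5 + (D + 1)*(431 + D) = -5 + (1 + D)*(431 + D))
(-264503 + w(15)) - 26842 = (-264503 + (426 + 15**2 + 432*15)) - 26842 = (-264503 + (426 + 225 + 6480)) - 26842 = (-264503 + 7131) - 26842 = -257372 - 26842 = -284214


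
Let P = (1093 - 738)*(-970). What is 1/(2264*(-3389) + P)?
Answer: -1/8017046 ≈ -1.2473e-7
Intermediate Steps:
P = -344350 (P = 355*(-970) = -344350)
1/(2264*(-3389) + P) = 1/(2264*(-3389) - 344350) = 1/(-7672696 - 344350) = 1/(-8017046) = -1/8017046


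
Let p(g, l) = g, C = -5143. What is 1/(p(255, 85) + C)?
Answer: -1/4888 ≈ -0.00020458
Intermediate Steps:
1/(p(255, 85) + C) = 1/(255 - 5143) = 1/(-4888) = -1/4888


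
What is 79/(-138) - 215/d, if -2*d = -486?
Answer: -16289/11178 ≈ -1.4572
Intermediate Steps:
d = 243 (d = -½*(-486) = 243)
79/(-138) - 215/d = 79/(-138) - 215/243 = 79*(-1/138) - 215*1/243 = -79/138 - 215/243 = -16289/11178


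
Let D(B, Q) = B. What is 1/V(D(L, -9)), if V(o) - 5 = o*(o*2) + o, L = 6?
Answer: 1/83 ≈ 0.012048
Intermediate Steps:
V(o) = 5 + o + 2*o² (V(o) = 5 + (o*(o*2) + o) = 5 + (o*(2*o) + o) = 5 + (2*o² + o) = 5 + (o + 2*o²) = 5 + o + 2*o²)
1/V(D(L, -9)) = 1/(5 + 6 + 2*6²) = 1/(5 + 6 + 2*36) = 1/(5 + 6 + 72) = 1/83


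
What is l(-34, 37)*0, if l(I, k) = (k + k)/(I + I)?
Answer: 0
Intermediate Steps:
l(I, k) = k/I (l(I, k) = (2*k)/((2*I)) = (2*k)*(1/(2*I)) = k/I)
l(-34, 37)*0 = (37/(-34))*0 = (37*(-1/34))*0 = -37/34*0 = 0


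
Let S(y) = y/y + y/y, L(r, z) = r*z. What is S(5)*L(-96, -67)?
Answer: 12864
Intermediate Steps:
S(y) = 2 (S(y) = 1 + 1 = 2)
S(5)*L(-96, -67) = 2*(-96*(-67)) = 2*6432 = 12864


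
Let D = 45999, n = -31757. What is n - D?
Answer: -77756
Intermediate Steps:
n - D = -31757 - 1*45999 = -31757 - 45999 = -77756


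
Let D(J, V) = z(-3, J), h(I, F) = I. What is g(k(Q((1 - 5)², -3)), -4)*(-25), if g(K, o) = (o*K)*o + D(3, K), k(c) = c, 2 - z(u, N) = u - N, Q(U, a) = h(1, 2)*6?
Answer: -2600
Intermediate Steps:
Q(U, a) = 6 (Q(U, a) = 1*6 = 6)
z(u, N) = 2 + N - u (z(u, N) = 2 - (u - N) = 2 + (N - u) = 2 + N - u)
D(J, V) = 5 + J (D(J, V) = 2 + J - 1*(-3) = 2 + J + 3 = 5 + J)
g(K, o) = 8 + K*o² (g(K, o) = (o*K)*o + (5 + 3) = (K*o)*o + 8 = K*o² + 8 = 8 + K*o²)
g(k(Q((1 - 5)², -3)), -4)*(-25) = (8 + 6*(-4)²)*(-25) = (8 + 6*16)*(-25) = (8 + 96)*(-25) = 104*(-25) = -2600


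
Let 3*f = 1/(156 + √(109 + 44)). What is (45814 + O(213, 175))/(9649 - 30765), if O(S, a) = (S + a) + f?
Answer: -558651509/255324114 + √17/510648228 ≈ -2.1880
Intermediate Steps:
f = 1/(3*(156 + 3*√17)) (f = 1/(3*(156 + √(109 + 44))) = 1/(3*(156 + √153)) = 1/(3*(156 + 3*√17)) ≈ 0.0019798)
O(S, a) = 52/24183 + S + a - √17/24183 (O(S, a) = (S + a) + (52/24183 - √17/24183) = 52/24183 + S + a - √17/24183)
(45814 + O(213, 175))/(9649 - 30765) = (45814 + (52/24183 + 213 + 175 - √17/24183))/(9649 - 30765) = (45814 + (9383056/24183 - √17/24183))/(-21116) = (1117303018/24183 - √17/24183)*(-1/21116) = -558651509/255324114 + √17/510648228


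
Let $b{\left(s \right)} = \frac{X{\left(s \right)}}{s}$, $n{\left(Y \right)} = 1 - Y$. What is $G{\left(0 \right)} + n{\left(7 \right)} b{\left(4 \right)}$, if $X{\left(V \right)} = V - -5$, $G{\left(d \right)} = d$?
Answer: $- \frac{27}{2} \approx -13.5$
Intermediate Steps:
$X{\left(V \right)} = 5 + V$ ($X{\left(V \right)} = V + 5 = 5 + V$)
$b{\left(s \right)} = \frac{5 + s}{s}$
$G{\left(0 \right)} + n{\left(7 \right)} b{\left(4 \right)} = 0 + \left(1 - 7\right) \frac{5 + 4}{4} = 0 + \left(1 - 7\right) \frac{1}{4} \cdot 9 = 0 - \frac{27}{2} = - \frac{27}{2}$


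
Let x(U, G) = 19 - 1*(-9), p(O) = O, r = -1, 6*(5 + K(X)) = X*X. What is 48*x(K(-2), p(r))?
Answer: 1344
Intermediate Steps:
K(X) = -5 + X**2/6 (K(X) = -5 + (X*X)/6 = -5 + X**2/6)
x(U, G) = 28 (x(U, G) = 19 + 9 = 28)
48*x(K(-2), p(r)) = 48*28 = 1344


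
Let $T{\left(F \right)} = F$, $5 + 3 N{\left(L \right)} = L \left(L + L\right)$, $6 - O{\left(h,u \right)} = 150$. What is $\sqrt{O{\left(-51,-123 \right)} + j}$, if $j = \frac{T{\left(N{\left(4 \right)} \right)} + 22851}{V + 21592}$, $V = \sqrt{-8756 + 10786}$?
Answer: $\frac{6 \sqrt{-85733 - 4 \sqrt{2030}}}{\sqrt{21592 + \sqrt{2030}}} \approx 11.956 i$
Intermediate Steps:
$O{\left(h,u \right)} = -144$ ($O{\left(h,u \right)} = 6 - 150 = -144$)
$N{\left(L \right)} = - \frac{5}{3} + \frac{2 L^{2}}{3}$ ($N{\left(L \right)} = - \frac{5}{3} + \frac{L \left(L + L\right)}{3} = - \frac{5}{3} + \frac{L 2 L}{3} = - \frac{5}{3} + \frac{2 L^{2}}{3}$)
$V = \sqrt{2030} \approx 45.056$
$j = \frac{22860}{21592 + \sqrt{2030}}$ ($j = \frac{\left(- \frac{5}{3} + \frac{2 \cdot 4^{2}}{3}\right) + 22851}{\sqrt{2030} + 21592} = \frac{\left(- \frac{5}{3} + \frac{2}{3} \cdot 16\right) + 22851}{21592 + \sqrt{2030}} = \frac{\left(- \frac{5}{3} + \frac{32}{3}\right) + 22851}{21592 + \sqrt{2030}} = \frac{9 + 22851}{21592 + \sqrt{2030}} = \frac{22860}{21592 + \sqrt{2030}} \approx 1.0565$)
$\sqrt{O{\left(-51,-123 \right)} + j} = \sqrt{-144 + \left(\frac{246796560}{233106217} - \frac{11430 \sqrt{2030}}{233106217}\right)} = \sqrt{- \frac{33320498688}{233106217} - \frac{11430 \sqrt{2030}}{233106217}}$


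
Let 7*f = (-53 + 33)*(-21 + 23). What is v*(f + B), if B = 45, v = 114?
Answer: 31350/7 ≈ 4478.6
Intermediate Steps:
f = -40/7 (f = ((-53 + 33)*(-21 + 23))/7 = (-20*2)/7 = (⅐)*(-40) = -40/7 ≈ -5.7143)
v*(f + B) = 114*(-40/7 + 45) = 114*(275/7) = 31350/7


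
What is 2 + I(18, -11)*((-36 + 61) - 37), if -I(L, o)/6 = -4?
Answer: -286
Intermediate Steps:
I(L, o) = 24 (I(L, o) = -6*(-4) = 24)
2 + I(18, -11)*((-36 + 61) - 37) = 2 + 24*((-36 + 61) - 37) = 2 + 24*(25 - 37) = 2 + 24*(-12) = 2 - 288 = -286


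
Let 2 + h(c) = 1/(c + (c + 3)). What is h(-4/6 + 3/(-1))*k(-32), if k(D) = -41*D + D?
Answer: -37120/13 ≈ -2855.4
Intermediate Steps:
k(D) = -40*D
h(c) = -2 + 1/(3 + 2*c) (h(c) = -2 + 1/(c + (c + 3)) = -2 + 1/(c + (3 + c)) = -2 + 1/(3 + 2*c))
h(-4/6 + 3/(-1))*k(-32) = ((-5 - 4*(-4/6 + 3/(-1)))/(3 + 2*(-4/6 + 3/(-1))))*(-40*(-32)) = ((-5 - 4*(-4*1/6 + 3*(-1)))/(3 + 2*(-4*1/6 + 3*(-1))))*1280 = ((-5 - 4*(-2/3 - 3))/(3 + 2*(-2/3 - 3)))*1280 = ((-5 - 4*(-11/3))/(3 + 2*(-11/3)))*1280 = ((-5 + 44/3)/(3 - 22/3))*1280 = ((29/3)/(-13/3))*1280 = -3/13*29/3*1280 = -29/13*1280 = -37120/13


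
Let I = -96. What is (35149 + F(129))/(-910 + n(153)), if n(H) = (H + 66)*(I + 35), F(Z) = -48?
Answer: -35101/14269 ≈ -2.4599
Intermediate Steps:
n(H) = -4026 - 61*H (n(H) = (H + 66)*(-96 + 35) = (66 + H)*(-61) = -4026 - 61*H)
(35149 + F(129))/(-910 + n(153)) = (35149 - 48)/(-910 + (-4026 - 61*153)) = 35101/(-910 + (-4026 - 9333)) = 35101/(-910 - 13359) = 35101/(-14269) = 35101*(-1/14269) = -35101/14269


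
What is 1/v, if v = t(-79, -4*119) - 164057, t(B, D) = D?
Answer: -1/164533 ≈ -6.0778e-6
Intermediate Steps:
v = -164533 (v = -4*119 - 164057 = -476 - 164057 = -164533)
1/v = 1/(-164533) = -1/164533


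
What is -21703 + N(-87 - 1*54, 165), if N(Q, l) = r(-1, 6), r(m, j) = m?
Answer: -21704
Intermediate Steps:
N(Q, l) = -1
-21703 + N(-87 - 1*54, 165) = -21703 - 1 = -21704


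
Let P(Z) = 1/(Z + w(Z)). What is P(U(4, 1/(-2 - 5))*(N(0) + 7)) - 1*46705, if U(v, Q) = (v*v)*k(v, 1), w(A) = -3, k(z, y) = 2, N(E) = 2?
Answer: -13310924/285 ≈ -46705.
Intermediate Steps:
U(v, Q) = 2*v² (U(v, Q) = (v*v)*2 = v²*2 = 2*v²)
P(Z) = 1/(-3 + Z) (P(Z) = 1/(Z - 3) = 1/(-3 + Z))
P(U(4, 1/(-2 - 5))*(N(0) + 7)) - 1*46705 = 1/(-3 + (2*4²)*(2 + 7)) - 1*46705 = 1/(-3 + (2*16)*9) - 46705 = 1/(-3 + 32*9) - 46705 = 1/(-3 + 288) - 46705 = 1/285 - 46705 = -13310924/285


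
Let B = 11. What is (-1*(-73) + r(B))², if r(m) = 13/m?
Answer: 665856/121 ≈ 5502.9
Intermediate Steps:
(-1*(-73) + r(B))² = (-1*(-73) + 13/11)² = (73 + 13*(1/11))² = (73 + 13/11)² = (816/11)² = 665856/121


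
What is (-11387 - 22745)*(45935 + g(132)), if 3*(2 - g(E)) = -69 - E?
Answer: -1570208528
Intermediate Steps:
g(E) = 25 + E/3 (g(E) = 2 - (-69 - E)/3 = 2 + (23 + E/3) = 25 + E/3)
(-11387 - 22745)*(45935 + g(132)) = (-11387 - 22745)*(45935 + (25 + (⅓)*132)) = -34132*(45935 + (25 + 44)) = -34132*(45935 + 69) = -34132*46004 = -1570208528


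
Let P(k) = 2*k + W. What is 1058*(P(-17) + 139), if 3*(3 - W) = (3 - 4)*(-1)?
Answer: 341734/3 ≈ 1.1391e+5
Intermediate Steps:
W = 8/3 (W = 3 - (3 - 4)*(-1)/3 = 3 - (-1)*(-1)/3 = 3 - ⅓*1 = 3 - ⅓ = 8/3 ≈ 2.6667)
P(k) = 8/3 + 2*k (P(k) = 2*k + 8/3 = 8/3 + 2*k)
1058*(P(-17) + 139) = 1058*((8/3 + 2*(-17)) + 139) = 1058*((8/3 - 34) + 139) = 1058*(-94/3 + 139) = 1058*(323/3) = 341734/3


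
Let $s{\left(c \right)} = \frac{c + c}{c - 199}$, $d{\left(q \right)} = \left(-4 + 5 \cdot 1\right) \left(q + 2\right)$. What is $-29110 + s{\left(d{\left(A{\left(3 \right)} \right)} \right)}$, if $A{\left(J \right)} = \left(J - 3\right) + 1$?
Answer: $- \frac{2852783}{98} \approx -29110.0$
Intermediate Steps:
$A{\left(J \right)} = -2 + J$ ($A{\left(J \right)} = \left(-3 + J\right) + 1 = -2 + J$)
$d{\left(q \right)} = 2 + q$ ($d{\left(q \right)} = \left(-4 + 5\right) \left(2 + q\right) = 1 \left(2 + q\right) = 2 + q$)
$s{\left(c \right)} = \frac{2 c}{-199 + c}$
$-29110 + s{\left(d{\left(A{\left(3 \right)} \right)} \right)} = -29110 + \frac{2 \left(2 + \left(-2 + 3\right)\right)}{-199 + \left(2 + \left(-2 + 3\right)\right)} = -29110 + \frac{2 \left(2 + 1\right)}{-199 + \left(2 + 1\right)} = -29110 + 2 \cdot 3 \frac{1}{-199 + 3} = -29110 + 2 \cdot 3 \frac{1}{-196} = -29110 + 2 \cdot 3 \left(- \frac{1}{196}\right) = -29110 - \frac{3}{98} = - \frac{2852783}{98}$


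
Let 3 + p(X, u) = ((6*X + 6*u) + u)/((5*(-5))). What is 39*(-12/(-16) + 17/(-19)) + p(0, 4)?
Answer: -18553/1900 ≈ -9.7647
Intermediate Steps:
p(X, u) = -3 - 7*u/25 - 6*X/25 (p(X, u) = -3 + ((6*X + 6*u) + u)/((5*(-5))) = -3 + (6*X + 7*u)/(-25) = -3 + (6*X + 7*u)*(-1/25) = -3 + (-7*u/25 - 6*X/25) = -3 - 7*u/25 - 6*X/25)
39*(-12/(-16) + 17/(-19)) + p(0, 4) = 39*(-12/(-16) + 17/(-19)) + (-3 - 7/25*4 - 6/25*0) = 39*(-12*(-1/16) + 17*(-1/19)) + (-3 - 28/25 + 0) = 39*(¾ - 17/19) - 103/25 = 39*(-11/76) - 103/25 = -429/76 - 103/25 = -18553/1900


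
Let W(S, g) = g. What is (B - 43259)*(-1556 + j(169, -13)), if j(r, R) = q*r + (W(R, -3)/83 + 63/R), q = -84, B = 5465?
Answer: 642561342744/1079 ≈ 5.9552e+8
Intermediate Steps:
j(r, R) = -3/83 - 84*r + 63/R (j(r, R) = -84*r + (-3/83 + 63/R) = -3/83 - 84*r + 63/R)
(B - 43259)*(-1556 + j(169, -13)) = (5465 - 43259)*(-1556 + (-3/83 - 84*169 + 63/(-13))) = -37794*(-1556 + (-3/83 - 14196 + 63*(-1/13))) = -37794*(-1556 + (-3/83 - 14196 - 63/13)) = -37794*(-1556 - 15322752/1079) = -37794*(-17001676/1079) = 642561342744/1079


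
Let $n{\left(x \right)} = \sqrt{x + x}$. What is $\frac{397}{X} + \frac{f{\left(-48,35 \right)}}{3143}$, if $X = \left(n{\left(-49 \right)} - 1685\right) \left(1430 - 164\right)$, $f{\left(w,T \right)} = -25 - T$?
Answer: $- \frac{217777469215}{11297774111274} - \frac{2779 i \sqrt{2}}{3594582918} \approx -0.019276 - 1.0933 \cdot 10^{-6} i$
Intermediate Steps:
$n{\left(x \right)} = \sqrt{2} \sqrt{x}$ ($n{\left(x \right)} = \sqrt{2 x} = \sqrt{2} \sqrt{x}$)
$X = -2133210 + 8862 i \sqrt{2}$ ($X = \left(\sqrt{2} \sqrt{-49} - 1685\right) \left(1430 - 164\right) = \left(\sqrt{2} \cdot 7 i - 1685\right) 1266 = \left(7 i \sqrt{2} - 1685\right) 1266 = \left(-1685 + 7 i \sqrt{2}\right) 1266 = -2133210 + 8862 i \sqrt{2} \approx -2.1332 \cdot 10^{6} + 12533.0 i$)
$\frac{397}{X} + \frac{f{\left(-48,35 \right)}}{3143} = \frac{397}{-2133210 + 8862 i \sqrt{2}} + \frac{-25 - 35}{3143} = \frac{397}{-2133210 + 8862 i \sqrt{2}} + \left(-25 - 35\right) \frac{1}{3143} = \frac{397}{-2133210 + 8862 i \sqrt{2}} - \frac{60}{3143} = - \frac{60}{3143} + \frac{397}{-2133210 + 8862 i \sqrt{2}}$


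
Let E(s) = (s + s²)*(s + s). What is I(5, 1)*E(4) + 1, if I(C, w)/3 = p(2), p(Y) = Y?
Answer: 961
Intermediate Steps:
I(C, w) = 6 (I(C, w) = 3*2 = 6)
E(s) = 2*s*(s + s²) (E(s) = (s + s²)*(2*s) = 2*s*(s + s²))
I(5, 1)*E(4) + 1 = 6*(2*4²*(1 + 4)) + 1 = 6*(2*16*5) + 1 = 6*160 + 1 = 960 + 1 = 961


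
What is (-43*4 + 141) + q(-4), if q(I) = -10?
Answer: -41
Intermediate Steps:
(-43*4 + 141) + q(-4) = (-43*4 + 141) - 10 = (-172 + 141) - 10 = -31 - 10 = -41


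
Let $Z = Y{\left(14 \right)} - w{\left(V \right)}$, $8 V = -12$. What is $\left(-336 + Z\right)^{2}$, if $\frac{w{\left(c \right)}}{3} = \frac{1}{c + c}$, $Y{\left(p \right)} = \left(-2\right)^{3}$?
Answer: $117649$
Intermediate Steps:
$V = - \frac{3}{2}$ ($V = \frac{1}{8} \left(-12\right) = - \frac{3}{2} \approx -1.5$)
$Y{\left(p \right)} = -8$
$w{\left(c \right)} = \frac{3}{2 c}$ ($w{\left(c \right)} = \frac{3}{c + c} = \frac{3}{2 c}$)
$Z = -7$ ($Z = -8 - \frac{3}{2 \left(- \frac{3}{2}\right)} = -8 - \frac{3}{2} \left(- \frac{2}{3}\right) = -8 - -1 = -8 + 1 = -7$)
$\left(-336 + Z\right)^{2} = \left(-336 - 7\right)^{2} = \left(-343\right)^{2} = 117649$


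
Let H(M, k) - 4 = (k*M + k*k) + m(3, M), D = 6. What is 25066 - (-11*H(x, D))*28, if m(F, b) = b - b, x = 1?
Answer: 39234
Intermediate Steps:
m(F, b) = 0
H(M, k) = 4 + k**2 + M*k (H(M, k) = 4 + ((k*M + k*k) + 0) = 4 + ((M*k + k**2) + 0) = 4 + ((k**2 + M*k) + 0) = 4 + (k**2 + M*k) = 4 + k**2 + M*k)
25066 - (-11*H(x, D))*28 = 25066 - (-11*(4 + 6**2 + 1*6))*28 = 25066 - (-11*(4 + 36 + 6))*28 = 25066 - (-11*46)*28 = 25066 - (-506)*28 = 25066 - 1*(-14168) = 25066 + 14168 = 39234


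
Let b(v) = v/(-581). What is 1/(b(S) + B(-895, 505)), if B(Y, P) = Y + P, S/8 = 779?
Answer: -581/232822 ≈ -0.0024955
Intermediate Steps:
S = 6232 (S = 8*779 = 6232)
B(Y, P) = P + Y
b(v) = -v/581 (b(v) = v*(-1/581) = -v/581)
1/(b(S) + B(-895, 505)) = 1/(-1/581*6232 + (505 - 895)) = 1/(-6232/581 - 390) = 1/(-232822/581) = -581/232822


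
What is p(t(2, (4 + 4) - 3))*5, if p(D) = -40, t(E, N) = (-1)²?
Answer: -200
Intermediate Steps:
t(E, N) = 1
p(t(2, (4 + 4) - 3))*5 = -40*5 = -200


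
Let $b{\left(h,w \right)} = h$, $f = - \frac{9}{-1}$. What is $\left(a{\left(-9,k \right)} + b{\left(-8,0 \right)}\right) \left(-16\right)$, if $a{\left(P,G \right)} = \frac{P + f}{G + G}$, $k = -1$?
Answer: $128$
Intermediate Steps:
$f = 9$ ($f = - 9 \left(-1\right) = \left(-1\right) \left(-9\right) = 9$)
$a{\left(P,G \right)} = \frac{9 + P}{2 G}$ ($a{\left(P,G \right)} = \frac{P + 9}{G + G} = \frac{9 + P}{2 G}$)
$\left(a{\left(-9,k \right)} + b{\left(-8,0 \right)}\right) \left(-16\right) = \left(\frac{9 - 9}{2 \left(-1\right)} - 8\right) \left(-16\right) = \left(\frac{1}{2} \left(-1\right) 0 - 8\right) \left(-16\right) = \left(0 - 8\right) \left(-16\right) = \left(-8\right) \left(-16\right) = 128$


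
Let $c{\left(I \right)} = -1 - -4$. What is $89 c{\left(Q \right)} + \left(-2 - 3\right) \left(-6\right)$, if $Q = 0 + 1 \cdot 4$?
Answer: $297$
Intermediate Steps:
$Q = 4$ ($Q = 0 + 4 = 4$)
$c{\left(I \right)} = 3$ ($c{\left(I \right)} = -1 + 4 = 3$)
$89 c{\left(Q \right)} + \left(-2 - 3\right) \left(-6\right) = 89 \cdot 3 + \left(-2 - 3\right) \left(-6\right) = 267 - -30 = 267 + 30 = 297$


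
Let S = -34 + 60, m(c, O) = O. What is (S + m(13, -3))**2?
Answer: 529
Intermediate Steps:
S = 26
(S + m(13, -3))**2 = (26 - 3)**2 = 23**2 = 529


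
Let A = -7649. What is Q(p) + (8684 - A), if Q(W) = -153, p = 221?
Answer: 16180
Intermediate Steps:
Q(p) + (8684 - A) = -153 + (8684 - 1*(-7649)) = -153 + (8684 + 7649) = -153 + 16333 = 16180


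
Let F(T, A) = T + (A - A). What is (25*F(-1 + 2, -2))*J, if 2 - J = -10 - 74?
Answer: 2150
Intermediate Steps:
F(T, A) = T (F(T, A) = T + 0 = T)
J = 86 (J = 2 - (-10 - 74) = 2 - 1*(-84) = 2 + 84 = 86)
(25*F(-1 + 2, -2))*J = (25*(-1 + 2))*86 = (25*1)*86 = 25*86 = 2150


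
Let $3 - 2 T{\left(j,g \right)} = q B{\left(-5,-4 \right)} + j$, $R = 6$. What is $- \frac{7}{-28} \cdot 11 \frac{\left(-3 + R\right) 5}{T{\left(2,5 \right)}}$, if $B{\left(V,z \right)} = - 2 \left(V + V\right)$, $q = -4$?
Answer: $\frac{55}{54} \approx 1.0185$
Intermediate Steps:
$B{\left(V,z \right)} = - 4 V$ ($B{\left(V,z \right)} = - 2 \cdot 2 V = - 4 V$)
$T{\left(j,g \right)} = \frac{83}{2} - \frac{j}{2}$ ($T{\left(j,g \right)} = \frac{3}{2} - \frac{- 4 \left(\left(-4\right) \left(-5\right)\right) + j}{2} = \frac{3}{2} - \frac{\left(-4\right) 20 + j}{2} = \frac{3}{2} - \frac{-80 + j}{2} = \frac{3}{2} - \left(-40 + \frac{j}{2}\right) = \frac{83}{2} - \frac{j}{2}$)
$- \frac{7}{-28} \cdot 11 \frac{\left(-3 + R\right) 5}{T{\left(2,5 \right)}} = - \frac{7}{-28} \cdot 11 \frac{\left(-3 + 6\right) 5}{\frac{83}{2} - 1} = \left(-7\right) \left(- \frac{1}{28}\right) 11 \frac{3 \cdot 5}{\frac{83}{2} - 1} = \frac{1}{4} \cdot 11 \frac{15}{\frac{81}{2}} = \frac{11 \cdot 15 \cdot \frac{2}{81}}{4} = \frac{11}{4} \cdot \frac{10}{27} = \frac{55}{54}$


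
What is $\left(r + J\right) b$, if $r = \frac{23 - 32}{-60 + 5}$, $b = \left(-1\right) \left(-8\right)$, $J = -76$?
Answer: $- \frac{33368}{55} \approx -606.69$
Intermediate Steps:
$b = 8$
$r = \frac{9}{55}$ ($r = - \frac{9}{-55} = \left(-9\right) \left(- \frac{1}{55}\right) = \frac{9}{55} \approx 0.16364$)
$\left(r + J\right) b = \left(\frac{9}{55} - 76\right) 8 = \left(- \frac{4171}{55}\right) 8 = - \frac{33368}{55}$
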